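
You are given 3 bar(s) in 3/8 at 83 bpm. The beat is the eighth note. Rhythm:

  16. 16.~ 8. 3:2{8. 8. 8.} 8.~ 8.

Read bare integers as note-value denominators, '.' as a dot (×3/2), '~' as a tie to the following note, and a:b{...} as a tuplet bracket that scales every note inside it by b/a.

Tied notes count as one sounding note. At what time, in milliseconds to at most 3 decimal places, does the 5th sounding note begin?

1. 0.0ms @ 0 + 542.169ms (3/4)
2. 542.169ms @ 3/4 + 1626.506ms (9/4)
3. 2168.675ms @ 3 + 722.892ms (1)
4. 2891.566ms @ 4 + 722.892ms (1)
5. 3614.458ms @ 5 + 722.892ms (1)
6. 4337.349ms @ 6 + 2168.675ms (3)

note 5 onset = 5b = 3614.458ms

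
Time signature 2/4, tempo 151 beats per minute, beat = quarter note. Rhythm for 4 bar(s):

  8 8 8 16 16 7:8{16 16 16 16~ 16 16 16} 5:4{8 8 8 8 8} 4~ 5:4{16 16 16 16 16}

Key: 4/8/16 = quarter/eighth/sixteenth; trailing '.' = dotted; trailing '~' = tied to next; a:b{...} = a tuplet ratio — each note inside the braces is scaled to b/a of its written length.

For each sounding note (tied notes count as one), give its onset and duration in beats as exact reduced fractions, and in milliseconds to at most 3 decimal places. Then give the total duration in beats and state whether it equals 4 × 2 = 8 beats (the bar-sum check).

1) 0.0ms=0b +198.675ms=1/2b
2) 198.675ms=1/2b +198.675ms=1/2b
3) 397.351ms=1b +198.675ms=1/2b
4) 596.026ms=3/2b +99.338ms=1/4b
5) 695.364ms=7/4b +99.338ms=1/4b
6) 794.702ms=2b +113.529ms=2/7b
7) 908.231ms=16/7b +113.529ms=2/7b
8) 1021.76ms=18/7b +113.529ms=2/7b
9) 1135.289ms=20/7b +227.058ms=4/7b
10) 1362.346ms=24/7b +113.529ms=2/7b
11) 1475.875ms=26/7b +113.529ms=2/7b
12) 1589.404ms=4b +158.94ms=2/5b
13) 1748.344ms=22/5b +158.94ms=2/5b
14) 1907.285ms=24/5b +158.94ms=2/5b
15) 2066.225ms=26/5b +158.94ms=2/5b
16) 2225.166ms=28/5b +158.94ms=2/5b
17) 2384.106ms=6b +476.821ms=6/5b
18) 2860.927ms=36/5b +79.47ms=1/5b
19) 2940.397ms=37/5b +79.47ms=1/5b
20) 3019.868ms=38/5b +79.47ms=1/5b
21) 3099.338ms=39/5b +79.47ms=1/5b
Σ=8b of 8 (151bpm 2/4) — PASS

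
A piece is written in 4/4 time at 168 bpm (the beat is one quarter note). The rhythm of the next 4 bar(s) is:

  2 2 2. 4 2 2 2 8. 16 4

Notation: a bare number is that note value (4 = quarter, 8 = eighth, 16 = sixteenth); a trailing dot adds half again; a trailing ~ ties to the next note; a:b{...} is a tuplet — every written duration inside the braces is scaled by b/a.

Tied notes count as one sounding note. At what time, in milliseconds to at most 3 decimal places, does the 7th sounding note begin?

1. 0.0ms @ 0 + 714.286ms (2)
2. 714.286ms @ 2 + 714.286ms (2)
3. 1428.571ms @ 4 + 1071.429ms (3)
4. 2500.0ms @ 7 + 357.143ms (1)
5. 2857.143ms @ 8 + 714.286ms (2)
6. 3571.429ms @ 10 + 714.286ms (2)
7. 4285.714ms @ 12 + 714.286ms (2)
8. 5000.0ms @ 14 + 267.857ms (3/4)
9. 5267.857ms @ 59/4 + 89.286ms (1/4)
10. 5357.143ms @ 15 + 357.143ms (1)

note 7 onset = 12b = 4285.714ms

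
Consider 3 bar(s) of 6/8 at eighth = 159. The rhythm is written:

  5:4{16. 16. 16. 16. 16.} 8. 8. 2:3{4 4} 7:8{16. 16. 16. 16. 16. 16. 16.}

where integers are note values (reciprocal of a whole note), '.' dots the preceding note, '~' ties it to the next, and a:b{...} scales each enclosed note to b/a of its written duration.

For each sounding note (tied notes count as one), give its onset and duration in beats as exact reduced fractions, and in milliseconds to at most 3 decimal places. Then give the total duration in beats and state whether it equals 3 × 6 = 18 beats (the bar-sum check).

1) 0.0ms=0b +226.415ms=3/5b
2) 226.415ms=3/5b +226.415ms=3/5b
3) 452.83ms=6/5b +226.415ms=3/5b
4) 679.245ms=9/5b +226.415ms=3/5b
5) 905.66ms=12/5b +226.415ms=3/5b
6) 1132.075ms=3b +566.038ms=3/2b
7) 1698.113ms=9/2b +566.038ms=3/2b
8) 2264.151ms=6b +1132.075ms=3b
9) 3396.226ms=9b +1132.075ms=3b
10) 4528.302ms=12b +323.45ms=6/7b
11) 4851.752ms=90/7b +323.45ms=6/7b
12) 5175.202ms=96/7b +323.45ms=6/7b
13) 5498.652ms=102/7b +323.45ms=6/7b
14) 5822.102ms=108/7b +323.45ms=6/7b
15) 6145.553ms=114/7b +323.45ms=6/7b
16) 6469.003ms=120/7b +323.45ms=6/7b
Σ=18b of 18 (159bpm 6/8) — PASS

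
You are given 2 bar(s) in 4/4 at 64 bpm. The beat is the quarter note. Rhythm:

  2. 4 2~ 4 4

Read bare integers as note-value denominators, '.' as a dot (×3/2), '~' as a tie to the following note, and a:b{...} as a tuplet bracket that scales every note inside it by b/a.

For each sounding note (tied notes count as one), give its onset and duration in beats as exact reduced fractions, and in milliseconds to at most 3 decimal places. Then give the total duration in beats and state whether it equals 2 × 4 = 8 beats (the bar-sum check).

1) 0.0ms=0b +2812.5ms=3b
2) 2812.5ms=3b +937.5ms=1b
3) 3750.0ms=4b +2812.5ms=3b
4) 6562.5ms=7b +937.5ms=1b
Σ=8b of 8 (64bpm 4/4) — PASS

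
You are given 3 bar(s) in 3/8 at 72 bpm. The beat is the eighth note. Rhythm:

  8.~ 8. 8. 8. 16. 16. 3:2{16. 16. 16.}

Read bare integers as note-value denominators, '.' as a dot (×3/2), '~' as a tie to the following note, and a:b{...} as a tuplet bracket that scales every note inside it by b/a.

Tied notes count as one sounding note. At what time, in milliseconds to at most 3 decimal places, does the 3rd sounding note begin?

note 3 onset = 9/2b = 3750.0ms

1. 0.0ms @ 0 + 2500.0ms (3)
2. 2500.0ms @ 3 + 1250.0ms (3/2)
3. 3750.0ms @ 9/2 + 1250.0ms (3/2)
4. 5000.0ms @ 6 + 625.0ms (3/4)
5. 5625.0ms @ 27/4 + 625.0ms (3/4)
6. 6250.0ms @ 15/2 + 416.667ms (1/2)
7. 6666.667ms @ 8 + 416.667ms (1/2)
8. 7083.333ms @ 17/2 + 416.667ms (1/2)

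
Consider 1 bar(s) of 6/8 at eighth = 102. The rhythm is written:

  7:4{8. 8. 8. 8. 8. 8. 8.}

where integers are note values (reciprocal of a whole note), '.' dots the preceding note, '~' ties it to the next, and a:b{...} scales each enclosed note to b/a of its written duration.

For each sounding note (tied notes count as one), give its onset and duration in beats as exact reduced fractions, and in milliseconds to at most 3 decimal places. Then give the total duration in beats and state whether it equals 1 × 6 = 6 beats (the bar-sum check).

1) 0.0ms=0b +504.202ms=6/7b
2) 504.202ms=6/7b +504.202ms=6/7b
3) 1008.403ms=12/7b +504.202ms=6/7b
4) 1512.605ms=18/7b +504.202ms=6/7b
5) 2016.807ms=24/7b +504.202ms=6/7b
6) 2521.008ms=30/7b +504.202ms=6/7b
7) 3025.21ms=36/7b +504.202ms=6/7b
Σ=6b of 6 (102bpm 6/8) — PASS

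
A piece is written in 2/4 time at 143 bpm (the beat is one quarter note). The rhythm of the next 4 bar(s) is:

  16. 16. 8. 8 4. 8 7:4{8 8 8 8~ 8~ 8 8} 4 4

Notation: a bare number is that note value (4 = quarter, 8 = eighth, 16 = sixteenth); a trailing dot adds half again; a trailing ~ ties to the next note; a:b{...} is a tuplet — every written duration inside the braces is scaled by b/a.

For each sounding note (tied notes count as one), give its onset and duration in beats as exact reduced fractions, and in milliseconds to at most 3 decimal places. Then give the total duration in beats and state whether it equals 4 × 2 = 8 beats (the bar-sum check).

1) 0.0ms=0b +157.343ms=3/8b
2) 157.343ms=3/8b +157.343ms=3/8b
3) 314.685ms=3/4b +314.685ms=3/4b
4) 629.371ms=3/2b +209.79ms=1/2b
5) 839.161ms=2b +629.371ms=3/2b
6) 1468.531ms=7/2b +209.79ms=1/2b
7) 1678.322ms=4b +119.88ms=2/7b
8) 1798.202ms=30/7b +119.88ms=2/7b
9) 1918.082ms=32/7b +119.88ms=2/7b
10) 2037.962ms=34/7b +359.64ms=6/7b
11) 2397.602ms=40/7b +119.88ms=2/7b
12) 2517.483ms=6b +419.58ms=1b
13) 2937.063ms=7b +419.58ms=1b
Σ=8b of 8 (143bpm 2/4) — PASS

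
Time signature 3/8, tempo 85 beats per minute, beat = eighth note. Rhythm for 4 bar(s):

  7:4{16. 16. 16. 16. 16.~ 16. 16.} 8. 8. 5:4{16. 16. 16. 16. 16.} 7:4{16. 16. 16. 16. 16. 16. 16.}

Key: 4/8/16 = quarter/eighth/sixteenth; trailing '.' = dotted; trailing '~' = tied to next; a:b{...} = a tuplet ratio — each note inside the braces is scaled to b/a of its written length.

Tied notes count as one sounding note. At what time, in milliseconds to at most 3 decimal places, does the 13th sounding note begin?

1. 0.0ms @ 0 + 302.521ms (3/7)
2. 302.521ms @ 3/7 + 302.521ms (3/7)
3. 605.042ms @ 6/7 + 302.521ms (3/7)
4. 907.563ms @ 9/7 + 302.521ms (3/7)
5. 1210.084ms @ 12/7 + 605.042ms (6/7)
6. 1815.126ms @ 18/7 + 302.521ms (3/7)
7. 2117.647ms @ 3 + 1058.824ms (3/2)
8. 3176.471ms @ 9/2 + 1058.824ms (3/2)
9. 4235.294ms @ 6 + 423.529ms (3/5)
10. 4658.824ms @ 33/5 + 423.529ms (3/5)
11. 5082.353ms @ 36/5 + 423.529ms (3/5)
12. 5505.882ms @ 39/5 + 423.529ms (3/5)
13. 5929.412ms @ 42/5 + 423.529ms (3/5)
14. 6352.941ms @ 9 + 302.521ms (3/7)
15. 6655.462ms @ 66/7 + 302.521ms (3/7)
16. 6957.983ms @ 69/7 + 302.521ms (3/7)
17. 7260.504ms @ 72/7 + 302.521ms (3/7)
18. 7563.025ms @ 75/7 + 302.521ms (3/7)
19. 7865.546ms @ 78/7 + 302.521ms (3/7)
20. 8168.067ms @ 81/7 + 302.521ms (3/7)

note 13 onset = 42/5b = 5929.412ms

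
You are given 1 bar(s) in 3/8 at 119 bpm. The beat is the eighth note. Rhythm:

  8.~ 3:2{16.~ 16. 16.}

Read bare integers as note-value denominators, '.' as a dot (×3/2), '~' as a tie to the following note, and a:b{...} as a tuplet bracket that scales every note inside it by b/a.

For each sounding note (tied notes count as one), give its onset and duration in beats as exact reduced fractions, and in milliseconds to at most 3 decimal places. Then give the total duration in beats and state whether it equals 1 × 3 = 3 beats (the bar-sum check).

1) 0.0ms=0b +1260.504ms=5/2b
2) 1260.504ms=5/2b +252.101ms=1/2b
Σ=3b of 3 (119bpm 3/8) — PASS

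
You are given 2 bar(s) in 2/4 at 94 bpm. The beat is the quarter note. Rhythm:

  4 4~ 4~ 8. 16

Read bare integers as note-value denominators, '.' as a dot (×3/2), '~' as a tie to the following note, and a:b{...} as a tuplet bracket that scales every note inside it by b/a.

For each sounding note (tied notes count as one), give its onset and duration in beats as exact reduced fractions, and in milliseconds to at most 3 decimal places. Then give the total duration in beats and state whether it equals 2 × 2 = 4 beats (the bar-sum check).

1) 0.0ms=0b +638.298ms=1b
2) 638.298ms=1b +1755.319ms=11/4b
3) 2393.617ms=15/4b +159.574ms=1/4b
Σ=4b of 4 (94bpm 2/4) — PASS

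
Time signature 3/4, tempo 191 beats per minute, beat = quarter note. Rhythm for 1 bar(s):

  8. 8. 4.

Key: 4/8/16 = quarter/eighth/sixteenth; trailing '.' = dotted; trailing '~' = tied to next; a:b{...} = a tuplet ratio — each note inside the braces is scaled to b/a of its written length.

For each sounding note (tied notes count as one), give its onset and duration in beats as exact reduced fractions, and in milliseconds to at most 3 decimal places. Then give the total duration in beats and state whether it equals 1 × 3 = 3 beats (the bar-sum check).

1) 0.0ms=0b +235.602ms=3/4b
2) 235.602ms=3/4b +235.602ms=3/4b
3) 471.204ms=3/2b +471.204ms=3/2b
Σ=3b of 3 (191bpm 3/4) — PASS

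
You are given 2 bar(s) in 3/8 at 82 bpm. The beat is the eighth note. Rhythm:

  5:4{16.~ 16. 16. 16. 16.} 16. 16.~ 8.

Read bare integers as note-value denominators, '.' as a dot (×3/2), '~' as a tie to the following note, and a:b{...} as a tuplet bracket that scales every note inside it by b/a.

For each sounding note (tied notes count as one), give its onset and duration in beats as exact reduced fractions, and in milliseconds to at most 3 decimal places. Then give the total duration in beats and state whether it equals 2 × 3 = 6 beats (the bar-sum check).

1) 0.0ms=0b +878.049ms=6/5b
2) 878.049ms=6/5b +439.024ms=3/5b
3) 1317.073ms=9/5b +439.024ms=3/5b
4) 1756.098ms=12/5b +439.024ms=3/5b
5) 2195.122ms=3b +548.78ms=3/4b
6) 2743.902ms=15/4b +1646.341ms=9/4b
Σ=6b of 6 (82bpm 3/8) — PASS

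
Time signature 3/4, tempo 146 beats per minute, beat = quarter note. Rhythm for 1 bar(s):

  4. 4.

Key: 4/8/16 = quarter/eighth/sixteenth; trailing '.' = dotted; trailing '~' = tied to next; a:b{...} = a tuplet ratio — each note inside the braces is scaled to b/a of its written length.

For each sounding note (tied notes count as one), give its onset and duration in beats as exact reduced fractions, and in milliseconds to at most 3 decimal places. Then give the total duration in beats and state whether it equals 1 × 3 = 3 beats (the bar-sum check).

1) 0.0ms=0b +616.438ms=3/2b
2) 616.438ms=3/2b +616.438ms=3/2b
Σ=3b of 3 (146bpm 3/4) — PASS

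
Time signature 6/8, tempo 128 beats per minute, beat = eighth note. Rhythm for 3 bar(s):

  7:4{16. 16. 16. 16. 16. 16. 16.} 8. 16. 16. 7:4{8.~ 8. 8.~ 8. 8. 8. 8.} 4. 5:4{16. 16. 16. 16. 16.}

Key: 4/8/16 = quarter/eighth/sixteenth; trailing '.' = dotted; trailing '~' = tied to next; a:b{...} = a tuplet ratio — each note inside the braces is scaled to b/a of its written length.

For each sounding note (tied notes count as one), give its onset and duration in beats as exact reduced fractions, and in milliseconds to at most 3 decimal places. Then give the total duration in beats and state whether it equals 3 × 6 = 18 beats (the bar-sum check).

1) 0.0ms=0b +200.893ms=3/7b
2) 200.893ms=3/7b +200.893ms=3/7b
3) 401.786ms=6/7b +200.893ms=3/7b
4) 602.679ms=9/7b +200.893ms=3/7b
5) 803.571ms=12/7b +200.893ms=3/7b
6) 1004.464ms=15/7b +200.893ms=3/7b
7) 1205.357ms=18/7b +200.893ms=3/7b
8) 1406.25ms=3b +703.125ms=3/2b
9) 2109.375ms=9/2b +351.562ms=3/4b
10) 2460.938ms=21/4b +351.562ms=3/4b
11) 2812.5ms=6b +803.571ms=12/7b
12) 3616.071ms=54/7b +803.571ms=12/7b
13) 4419.643ms=66/7b +401.786ms=6/7b
14) 4821.429ms=72/7b +401.786ms=6/7b
15) 5223.214ms=78/7b +401.786ms=6/7b
16) 5625.0ms=12b +1406.25ms=3b
17) 7031.25ms=15b +281.25ms=3/5b
18) 7312.5ms=78/5b +281.25ms=3/5b
19) 7593.75ms=81/5b +281.25ms=3/5b
20) 7875.0ms=84/5b +281.25ms=3/5b
21) 8156.25ms=87/5b +281.25ms=3/5b
Σ=18b of 18 (128bpm 6/8) — PASS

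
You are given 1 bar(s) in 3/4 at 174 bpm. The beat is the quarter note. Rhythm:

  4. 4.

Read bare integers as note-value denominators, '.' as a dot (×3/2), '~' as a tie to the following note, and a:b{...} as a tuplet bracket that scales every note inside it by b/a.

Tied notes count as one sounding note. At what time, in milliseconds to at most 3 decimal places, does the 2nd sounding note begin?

note 2 onset = 3/2b = 517.241ms

1. 0.0ms @ 0 + 517.241ms (3/2)
2. 517.241ms @ 3/2 + 517.241ms (3/2)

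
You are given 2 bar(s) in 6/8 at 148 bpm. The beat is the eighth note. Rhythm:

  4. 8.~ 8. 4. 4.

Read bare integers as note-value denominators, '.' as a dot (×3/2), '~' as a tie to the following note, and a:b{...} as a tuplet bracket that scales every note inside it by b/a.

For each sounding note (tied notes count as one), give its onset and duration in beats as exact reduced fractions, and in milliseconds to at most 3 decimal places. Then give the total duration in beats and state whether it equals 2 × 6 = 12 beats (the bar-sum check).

1) 0.0ms=0b +1216.216ms=3b
2) 1216.216ms=3b +1216.216ms=3b
3) 2432.432ms=6b +1216.216ms=3b
4) 3648.649ms=9b +1216.216ms=3b
Σ=12b of 12 (148bpm 6/8) — PASS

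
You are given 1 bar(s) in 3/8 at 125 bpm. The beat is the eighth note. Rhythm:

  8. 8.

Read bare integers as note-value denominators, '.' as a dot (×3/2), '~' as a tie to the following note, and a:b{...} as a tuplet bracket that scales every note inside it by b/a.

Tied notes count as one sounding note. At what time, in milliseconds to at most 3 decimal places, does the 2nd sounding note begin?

note 2 onset = 3/2b = 720.0ms

1. 0.0ms @ 0 + 720.0ms (3/2)
2. 720.0ms @ 3/2 + 720.0ms (3/2)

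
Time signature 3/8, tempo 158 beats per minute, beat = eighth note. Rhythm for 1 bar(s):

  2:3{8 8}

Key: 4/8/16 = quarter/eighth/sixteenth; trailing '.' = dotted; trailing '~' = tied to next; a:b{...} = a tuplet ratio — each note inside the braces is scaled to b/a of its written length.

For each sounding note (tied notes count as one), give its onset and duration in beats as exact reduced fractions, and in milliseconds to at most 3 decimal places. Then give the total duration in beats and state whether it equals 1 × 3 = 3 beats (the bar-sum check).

1) 0.0ms=0b +569.62ms=3/2b
2) 569.62ms=3/2b +569.62ms=3/2b
Σ=3b of 3 (158bpm 3/8) — PASS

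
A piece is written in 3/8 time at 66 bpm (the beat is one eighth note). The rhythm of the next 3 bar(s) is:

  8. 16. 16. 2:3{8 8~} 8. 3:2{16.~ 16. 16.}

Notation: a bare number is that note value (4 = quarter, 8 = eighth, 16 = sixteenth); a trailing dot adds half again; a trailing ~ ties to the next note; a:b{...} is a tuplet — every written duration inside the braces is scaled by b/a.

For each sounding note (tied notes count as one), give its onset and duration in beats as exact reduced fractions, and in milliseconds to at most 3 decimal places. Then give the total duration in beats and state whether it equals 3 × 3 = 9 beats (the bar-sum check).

1) 0.0ms=0b +1363.636ms=3/2b
2) 1363.636ms=3/2b +681.818ms=3/4b
3) 2045.455ms=9/4b +681.818ms=3/4b
4) 2727.273ms=3b +1363.636ms=3/2b
5) 4090.909ms=9/2b +2727.273ms=3b
6) 6818.182ms=15/2b +909.091ms=1b
7) 7727.273ms=17/2b +454.545ms=1/2b
Σ=9b of 9 (66bpm 3/8) — PASS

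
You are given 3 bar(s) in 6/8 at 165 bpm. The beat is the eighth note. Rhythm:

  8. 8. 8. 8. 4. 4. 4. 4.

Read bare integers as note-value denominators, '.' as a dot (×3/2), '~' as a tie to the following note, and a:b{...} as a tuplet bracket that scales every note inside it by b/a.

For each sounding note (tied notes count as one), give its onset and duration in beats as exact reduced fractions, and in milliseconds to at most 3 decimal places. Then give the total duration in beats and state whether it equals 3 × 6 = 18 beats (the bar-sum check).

1) 0.0ms=0b +545.455ms=3/2b
2) 545.455ms=3/2b +545.455ms=3/2b
3) 1090.909ms=3b +545.455ms=3/2b
4) 1636.364ms=9/2b +545.455ms=3/2b
5) 2181.818ms=6b +1090.909ms=3b
6) 3272.727ms=9b +1090.909ms=3b
7) 4363.636ms=12b +1090.909ms=3b
8) 5454.545ms=15b +1090.909ms=3b
Σ=18b of 18 (165bpm 6/8) — PASS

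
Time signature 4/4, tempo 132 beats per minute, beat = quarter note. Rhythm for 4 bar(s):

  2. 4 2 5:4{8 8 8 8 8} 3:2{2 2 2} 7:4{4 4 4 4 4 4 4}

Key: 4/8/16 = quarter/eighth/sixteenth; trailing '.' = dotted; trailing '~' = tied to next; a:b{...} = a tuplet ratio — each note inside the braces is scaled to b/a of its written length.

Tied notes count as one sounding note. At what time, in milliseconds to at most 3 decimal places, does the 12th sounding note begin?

note 12 onset = 12b = 5454.545ms

1. 0.0ms @ 0 + 1363.636ms (3)
2. 1363.636ms @ 3 + 454.545ms (1)
3. 1818.182ms @ 4 + 909.091ms (2)
4. 2727.273ms @ 6 + 181.818ms (2/5)
5. 2909.091ms @ 32/5 + 181.818ms (2/5)
6. 3090.909ms @ 34/5 + 181.818ms (2/5)
7. 3272.727ms @ 36/5 + 181.818ms (2/5)
8. 3454.545ms @ 38/5 + 181.818ms (2/5)
9. 3636.364ms @ 8 + 606.061ms (4/3)
10. 4242.424ms @ 28/3 + 606.061ms (4/3)
11. 4848.485ms @ 32/3 + 606.061ms (4/3)
12. 5454.545ms @ 12 + 259.74ms (4/7)
13. 5714.286ms @ 88/7 + 259.74ms (4/7)
14. 5974.026ms @ 92/7 + 259.74ms (4/7)
15. 6233.766ms @ 96/7 + 259.74ms (4/7)
16. 6493.506ms @ 100/7 + 259.74ms (4/7)
17. 6753.247ms @ 104/7 + 259.74ms (4/7)
18. 7012.987ms @ 108/7 + 259.74ms (4/7)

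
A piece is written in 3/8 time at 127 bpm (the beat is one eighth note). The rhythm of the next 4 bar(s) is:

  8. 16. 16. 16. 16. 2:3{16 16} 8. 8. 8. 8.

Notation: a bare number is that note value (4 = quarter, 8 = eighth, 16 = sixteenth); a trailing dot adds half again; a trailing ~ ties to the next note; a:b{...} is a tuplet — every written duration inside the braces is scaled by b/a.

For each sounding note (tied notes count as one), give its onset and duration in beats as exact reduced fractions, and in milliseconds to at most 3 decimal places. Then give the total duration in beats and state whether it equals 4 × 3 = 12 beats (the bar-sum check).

1) 0.0ms=0b +708.661ms=3/2b
2) 708.661ms=3/2b +354.331ms=3/4b
3) 1062.992ms=9/4b +354.331ms=3/4b
4) 1417.323ms=3b +354.331ms=3/4b
5) 1771.654ms=15/4b +354.331ms=3/4b
6) 2125.984ms=9/2b +354.331ms=3/4b
7) 2480.315ms=21/4b +354.331ms=3/4b
8) 2834.646ms=6b +708.661ms=3/2b
9) 3543.307ms=15/2b +708.661ms=3/2b
10) 4251.969ms=9b +708.661ms=3/2b
11) 4960.63ms=21/2b +708.661ms=3/2b
Σ=12b of 12 (127bpm 3/8) — PASS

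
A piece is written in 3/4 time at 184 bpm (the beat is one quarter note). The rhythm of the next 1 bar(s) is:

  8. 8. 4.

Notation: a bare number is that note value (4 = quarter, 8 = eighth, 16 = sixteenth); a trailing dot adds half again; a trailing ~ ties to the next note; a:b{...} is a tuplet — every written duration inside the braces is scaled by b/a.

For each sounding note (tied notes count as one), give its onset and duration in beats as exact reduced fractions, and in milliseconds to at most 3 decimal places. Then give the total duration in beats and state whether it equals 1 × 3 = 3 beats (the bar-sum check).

1) 0.0ms=0b +244.565ms=3/4b
2) 244.565ms=3/4b +244.565ms=3/4b
3) 489.13ms=3/2b +489.13ms=3/2b
Σ=3b of 3 (184bpm 3/4) — PASS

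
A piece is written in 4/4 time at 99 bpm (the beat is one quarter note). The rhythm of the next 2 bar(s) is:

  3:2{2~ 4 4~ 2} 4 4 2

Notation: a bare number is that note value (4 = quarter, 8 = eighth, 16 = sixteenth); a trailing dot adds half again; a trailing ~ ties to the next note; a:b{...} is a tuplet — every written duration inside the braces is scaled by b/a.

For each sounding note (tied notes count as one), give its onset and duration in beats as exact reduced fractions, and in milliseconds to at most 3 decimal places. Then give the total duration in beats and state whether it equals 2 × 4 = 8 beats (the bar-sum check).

1) 0.0ms=0b +1212.121ms=2b
2) 1212.121ms=2b +1212.121ms=2b
3) 2424.242ms=4b +606.061ms=1b
4) 3030.303ms=5b +606.061ms=1b
5) 3636.364ms=6b +1212.121ms=2b
Σ=8b of 8 (99bpm 4/4) — PASS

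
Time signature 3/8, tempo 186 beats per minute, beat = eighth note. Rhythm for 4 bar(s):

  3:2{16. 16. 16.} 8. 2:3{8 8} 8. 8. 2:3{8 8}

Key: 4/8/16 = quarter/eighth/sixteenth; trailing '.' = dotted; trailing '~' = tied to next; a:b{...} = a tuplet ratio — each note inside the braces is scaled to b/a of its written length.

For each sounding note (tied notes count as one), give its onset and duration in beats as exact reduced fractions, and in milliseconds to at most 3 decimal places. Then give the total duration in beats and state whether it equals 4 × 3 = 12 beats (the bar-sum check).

1) 0.0ms=0b +161.29ms=1/2b
2) 161.29ms=1/2b +161.29ms=1/2b
3) 322.581ms=1b +161.29ms=1/2b
4) 483.871ms=3/2b +483.871ms=3/2b
5) 967.742ms=3b +483.871ms=3/2b
6) 1451.613ms=9/2b +483.871ms=3/2b
7) 1935.484ms=6b +483.871ms=3/2b
8) 2419.355ms=15/2b +483.871ms=3/2b
9) 2903.226ms=9b +483.871ms=3/2b
10) 3387.097ms=21/2b +483.871ms=3/2b
Σ=12b of 12 (186bpm 3/8) — PASS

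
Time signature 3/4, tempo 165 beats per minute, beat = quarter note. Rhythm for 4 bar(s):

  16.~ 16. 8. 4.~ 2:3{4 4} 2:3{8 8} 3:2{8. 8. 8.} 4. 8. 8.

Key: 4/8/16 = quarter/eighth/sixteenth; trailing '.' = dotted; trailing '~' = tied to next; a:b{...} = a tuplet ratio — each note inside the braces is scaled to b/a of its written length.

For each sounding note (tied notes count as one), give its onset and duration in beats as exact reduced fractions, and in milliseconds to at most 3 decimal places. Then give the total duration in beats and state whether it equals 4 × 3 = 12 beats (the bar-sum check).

1) 0.0ms=0b +272.727ms=3/4b
2) 272.727ms=3/4b +272.727ms=3/4b
3) 545.455ms=3/2b +1090.909ms=3b
4) 1636.364ms=9/2b +545.455ms=3/2b
5) 2181.818ms=6b +272.727ms=3/4b
6) 2454.545ms=27/4b +272.727ms=3/4b
7) 2727.273ms=15/2b +181.818ms=1/2b
8) 2909.091ms=8b +181.818ms=1/2b
9) 3090.909ms=17/2b +181.818ms=1/2b
10) 3272.727ms=9b +545.455ms=3/2b
11) 3818.182ms=21/2b +272.727ms=3/4b
12) 4090.909ms=45/4b +272.727ms=3/4b
Σ=12b of 12 (165bpm 3/4) — PASS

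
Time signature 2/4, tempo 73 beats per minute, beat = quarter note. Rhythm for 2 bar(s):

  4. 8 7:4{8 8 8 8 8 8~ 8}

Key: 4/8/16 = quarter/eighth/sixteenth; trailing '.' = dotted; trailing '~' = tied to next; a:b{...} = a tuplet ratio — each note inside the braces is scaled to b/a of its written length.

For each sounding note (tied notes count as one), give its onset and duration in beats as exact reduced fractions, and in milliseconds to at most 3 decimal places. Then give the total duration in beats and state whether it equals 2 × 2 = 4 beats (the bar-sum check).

1) 0.0ms=0b +1232.877ms=3/2b
2) 1232.877ms=3/2b +410.959ms=1/2b
3) 1643.836ms=2b +234.834ms=2/7b
4) 1878.669ms=16/7b +234.834ms=2/7b
5) 2113.503ms=18/7b +234.834ms=2/7b
6) 2348.337ms=20/7b +234.834ms=2/7b
7) 2583.17ms=22/7b +234.834ms=2/7b
8) 2818.004ms=24/7b +469.667ms=4/7b
Σ=4b of 4 (73bpm 2/4) — PASS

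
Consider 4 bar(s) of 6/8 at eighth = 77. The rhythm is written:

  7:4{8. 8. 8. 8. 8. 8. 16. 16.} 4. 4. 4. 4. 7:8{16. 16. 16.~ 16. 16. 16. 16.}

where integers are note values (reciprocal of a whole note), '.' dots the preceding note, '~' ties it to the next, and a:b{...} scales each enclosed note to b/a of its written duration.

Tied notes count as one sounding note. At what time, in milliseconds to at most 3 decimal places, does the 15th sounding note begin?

1. 0.0ms @ 0 + 667.904ms (6/7)
2. 667.904ms @ 6/7 + 667.904ms (6/7)
3. 1335.807ms @ 12/7 + 667.904ms (6/7)
4. 2003.711ms @ 18/7 + 667.904ms (6/7)
5. 2671.614ms @ 24/7 + 667.904ms (6/7)
6. 3339.518ms @ 30/7 + 667.904ms (6/7)
7. 4007.421ms @ 36/7 + 333.952ms (3/7)
8. 4341.373ms @ 39/7 + 333.952ms (3/7)
9. 4675.325ms @ 6 + 2337.662ms (3)
10. 7012.987ms @ 9 + 2337.662ms (3)
11. 9350.649ms @ 12 + 2337.662ms (3)
12. 11688.312ms @ 15 + 2337.662ms (3)
13. 14025.974ms @ 18 + 667.904ms (6/7)
14. 14693.878ms @ 132/7 + 667.904ms (6/7)
15. 15361.781ms @ 138/7 + 1335.807ms (12/7)
16. 16697.588ms @ 150/7 + 667.904ms (6/7)
17. 17365.492ms @ 156/7 + 667.904ms (6/7)
18. 18033.395ms @ 162/7 + 667.904ms (6/7)

note 15 onset = 138/7b = 15361.781ms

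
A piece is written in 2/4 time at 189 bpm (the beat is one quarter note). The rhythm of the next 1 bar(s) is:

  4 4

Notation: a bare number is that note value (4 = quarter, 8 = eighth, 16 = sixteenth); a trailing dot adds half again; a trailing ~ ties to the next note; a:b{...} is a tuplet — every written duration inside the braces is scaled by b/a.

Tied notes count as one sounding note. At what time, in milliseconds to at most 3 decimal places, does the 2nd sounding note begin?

note 2 onset = 1b = 317.46ms

1. 0.0ms @ 0 + 317.46ms (1)
2. 317.46ms @ 1 + 317.46ms (1)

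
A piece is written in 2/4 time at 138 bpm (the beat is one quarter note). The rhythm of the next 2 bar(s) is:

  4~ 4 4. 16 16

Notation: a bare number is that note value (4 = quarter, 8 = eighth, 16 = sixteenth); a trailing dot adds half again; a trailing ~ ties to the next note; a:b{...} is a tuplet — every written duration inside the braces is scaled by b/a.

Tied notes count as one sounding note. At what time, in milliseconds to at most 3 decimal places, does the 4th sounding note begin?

note 4 onset = 15/4b = 1630.435ms

1. 0.0ms @ 0 + 869.565ms (2)
2. 869.565ms @ 2 + 652.174ms (3/2)
3. 1521.739ms @ 7/2 + 108.696ms (1/4)
4. 1630.435ms @ 15/4 + 108.696ms (1/4)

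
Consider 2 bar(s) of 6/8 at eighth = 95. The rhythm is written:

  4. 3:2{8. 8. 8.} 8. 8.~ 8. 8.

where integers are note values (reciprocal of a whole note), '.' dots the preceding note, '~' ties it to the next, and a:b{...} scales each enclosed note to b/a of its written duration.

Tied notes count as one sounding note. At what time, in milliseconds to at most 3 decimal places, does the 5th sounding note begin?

1. 0.0ms @ 0 + 1894.737ms (3)
2. 1894.737ms @ 3 + 631.579ms (1)
3. 2526.316ms @ 4 + 631.579ms (1)
4. 3157.895ms @ 5 + 631.579ms (1)
5. 3789.474ms @ 6 + 947.368ms (3/2)
6. 4736.842ms @ 15/2 + 1894.737ms (3)
7. 6631.579ms @ 21/2 + 947.368ms (3/2)

note 5 onset = 6b = 3789.474ms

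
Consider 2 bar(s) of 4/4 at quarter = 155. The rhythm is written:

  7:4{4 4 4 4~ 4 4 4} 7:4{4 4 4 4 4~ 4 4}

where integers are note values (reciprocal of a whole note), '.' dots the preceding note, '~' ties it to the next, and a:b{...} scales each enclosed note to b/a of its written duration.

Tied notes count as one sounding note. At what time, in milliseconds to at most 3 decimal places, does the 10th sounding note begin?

note 10 onset = 40/7b = 2211.982ms

1. 0.0ms @ 0 + 221.198ms (4/7)
2. 221.198ms @ 4/7 + 221.198ms (4/7)
3. 442.396ms @ 8/7 + 221.198ms (4/7)
4. 663.594ms @ 12/7 + 442.396ms (8/7)
5. 1105.991ms @ 20/7 + 221.198ms (4/7)
6. 1327.189ms @ 24/7 + 221.198ms (4/7)
7. 1548.387ms @ 4 + 221.198ms (4/7)
8. 1769.585ms @ 32/7 + 221.198ms (4/7)
9. 1990.783ms @ 36/7 + 221.198ms (4/7)
10. 2211.982ms @ 40/7 + 221.198ms (4/7)
11. 2433.18ms @ 44/7 + 442.396ms (8/7)
12. 2875.576ms @ 52/7 + 221.198ms (4/7)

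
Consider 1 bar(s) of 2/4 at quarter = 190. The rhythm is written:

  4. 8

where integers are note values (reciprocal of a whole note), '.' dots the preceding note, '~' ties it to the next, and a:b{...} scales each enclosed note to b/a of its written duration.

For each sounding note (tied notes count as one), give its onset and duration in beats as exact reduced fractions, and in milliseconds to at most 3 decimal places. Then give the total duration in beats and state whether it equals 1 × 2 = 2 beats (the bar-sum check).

1) 0.0ms=0b +473.684ms=3/2b
2) 473.684ms=3/2b +157.895ms=1/2b
Σ=2b of 2 (190bpm 2/4) — PASS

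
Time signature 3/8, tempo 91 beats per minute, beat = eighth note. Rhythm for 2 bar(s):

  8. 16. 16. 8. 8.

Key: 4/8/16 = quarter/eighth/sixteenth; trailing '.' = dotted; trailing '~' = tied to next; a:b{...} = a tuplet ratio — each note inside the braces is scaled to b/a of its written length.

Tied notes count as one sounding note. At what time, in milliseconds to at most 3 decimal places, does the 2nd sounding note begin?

1. 0.0ms @ 0 + 989.011ms (3/2)
2. 989.011ms @ 3/2 + 494.505ms (3/4)
3. 1483.516ms @ 9/4 + 494.505ms (3/4)
4. 1978.022ms @ 3 + 989.011ms (3/2)
5. 2967.033ms @ 9/2 + 989.011ms (3/2)

note 2 onset = 3/2b = 989.011ms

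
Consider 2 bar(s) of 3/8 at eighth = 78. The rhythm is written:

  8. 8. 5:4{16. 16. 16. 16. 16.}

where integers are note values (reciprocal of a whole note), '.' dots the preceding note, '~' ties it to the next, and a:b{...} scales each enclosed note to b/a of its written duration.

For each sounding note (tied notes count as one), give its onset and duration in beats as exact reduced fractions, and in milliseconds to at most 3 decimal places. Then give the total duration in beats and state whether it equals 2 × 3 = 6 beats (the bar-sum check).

1) 0.0ms=0b +1153.846ms=3/2b
2) 1153.846ms=3/2b +1153.846ms=3/2b
3) 2307.692ms=3b +461.538ms=3/5b
4) 2769.231ms=18/5b +461.538ms=3/5b
5) 3230.769ms=21/5b +461.538ms=3/5b
6) 3692.308ms=24/5b +461.538ms=3/5b
7) 4153.846ms=27/5b +461.538ms=3/5b
Σ=6b of 6 (78bpm 3/8) — PASS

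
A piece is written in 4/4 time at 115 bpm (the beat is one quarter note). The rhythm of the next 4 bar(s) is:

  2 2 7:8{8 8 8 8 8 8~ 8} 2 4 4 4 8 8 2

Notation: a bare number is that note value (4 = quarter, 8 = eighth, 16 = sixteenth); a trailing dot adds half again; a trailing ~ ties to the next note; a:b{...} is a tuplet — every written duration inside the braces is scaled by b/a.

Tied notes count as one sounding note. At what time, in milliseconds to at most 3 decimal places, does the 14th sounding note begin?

1. 0.0ms @ 0 + 1043.478ms (2)
2. 1043.478ms @ 2 + 1043.478ms (2)
3. 2086.957ms @ 4 + 298.137ms (4/7)
4. 2385.093ms @ 32/7 + 298.137ms (4/7)
5. 2683.23ms @ 36/7 + 298.137ms (4/7)
6. 2981.366ms @ 40/7 + 298.137ms (4/7)
7. 3279.503ms @ 44/7 + 298.137ms (4/7)
8. 3577.64ms @ 48/7 + 596.273ms (8/7)
9. 4173.913ms @ 8 + 1043.478ms (2)
10. 5217.391ms @ 10 + 521.739ms (1)
11. 5739.13ms @ 11 + 521.739ms (1)
12. 6260.87ms @ 12 + 521.739ms (1)
13. 6782.609ms @ 13 + 260.87ms (1/2)
14. 7043.478ms @ 27/2 + 260.87ms (1/2)
15. 7304.348ms @ 14 + 1043.478ms (2)

note 14 onset = 27/2b = 7043.478ms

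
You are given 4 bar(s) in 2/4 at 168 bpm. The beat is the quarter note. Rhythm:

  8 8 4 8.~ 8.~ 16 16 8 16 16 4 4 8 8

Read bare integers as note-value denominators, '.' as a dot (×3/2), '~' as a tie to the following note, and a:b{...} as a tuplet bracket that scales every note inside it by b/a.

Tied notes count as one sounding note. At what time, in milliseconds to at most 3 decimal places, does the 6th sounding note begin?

1. 0.0ms @ 0 + 178.571ms (1/2)
2. 178.571ms @ 1/2 + 178.571ms (1/2)
3. 357.143ms @ 1 + 357.143ms (1)
4. 714.286ms @ 2 + 625.0ms (7/4)
5. 1339.286ms @ 15/4 + 89.286ms (1/4)
6. 1428.571ms @ 4 + 178.571ms (1/2)
7. 1607.143ms @ 9/2 + 89.286ms (1/4)
8. 1696.429ms @ 19/4 + 89.286ms (1/4)
9. 1785.714ms @ 5 + 357.143ms (1)
10. 2142.857ms @ 6 + 357.143ms (1)
11. 2500.0ms @ 7 + 178.571ms (1/2)
12. 2678.571ms @ 15/2 + 178.571ms (1/2)

note 6 onset = 4b = 1428.571ms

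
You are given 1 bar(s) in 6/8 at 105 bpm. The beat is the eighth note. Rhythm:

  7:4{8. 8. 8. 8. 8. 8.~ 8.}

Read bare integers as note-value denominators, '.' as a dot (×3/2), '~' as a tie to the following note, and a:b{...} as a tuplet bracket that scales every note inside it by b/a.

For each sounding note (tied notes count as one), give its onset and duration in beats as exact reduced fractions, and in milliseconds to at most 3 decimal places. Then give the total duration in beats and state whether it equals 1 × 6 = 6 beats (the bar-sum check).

1) 0.0ms=0b +489.796ms=6/7b
2) 489.796ms=6/7b +489.796ms=6/7b
3) 979.592ms=12/7b +489.796ms=6/7b
4) 1469.388ms=18/7b +489.796ms=6/7b
5) 1959.184ms=24/7b +489.796ms=6/7b
6) 2448.98ms=30/7b +979.592ms=12/7b
Σ=6b of 6 (105bpm 6/8) — PASS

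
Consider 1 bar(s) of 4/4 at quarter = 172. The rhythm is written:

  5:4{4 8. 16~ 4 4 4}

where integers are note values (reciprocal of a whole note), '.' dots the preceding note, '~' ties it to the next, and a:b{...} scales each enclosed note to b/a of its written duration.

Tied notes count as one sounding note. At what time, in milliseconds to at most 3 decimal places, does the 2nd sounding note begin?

note 2 onset = 4/5b = 279.07ms

1. 0.0ms @ 0 + 279.07ms (4/5)
2. 279.07ms @ 4/5 + 209.302ms (3/5)
3. 488.372ms @ 7/5 + 348.837ms (1)
4. 837.209ms @ 12/5 + 279.07ms (4/5)
5. 1116.279ms @ 16/5 + 279.07ms (4/5)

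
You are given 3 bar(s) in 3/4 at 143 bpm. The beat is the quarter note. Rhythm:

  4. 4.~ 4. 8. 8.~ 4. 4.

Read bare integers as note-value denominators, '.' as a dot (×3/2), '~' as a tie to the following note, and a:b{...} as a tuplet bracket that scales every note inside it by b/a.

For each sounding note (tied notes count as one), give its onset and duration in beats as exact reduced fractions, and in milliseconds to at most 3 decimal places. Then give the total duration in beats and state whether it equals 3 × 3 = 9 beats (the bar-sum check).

1) 0.0ms=0b +629.371ms=3/2b
2) 629.371ms=3/2b +1258.741ms=3b
3) 1888.112ms=9/2b +314.685ms=3/4b
4) 2202.797ms=21/4b +944.056ms=9/4b
5) 3146.853ms=15/2b +629.371ms=3/2b
Σ=9b of 9 (143bpm 3/4) — PASS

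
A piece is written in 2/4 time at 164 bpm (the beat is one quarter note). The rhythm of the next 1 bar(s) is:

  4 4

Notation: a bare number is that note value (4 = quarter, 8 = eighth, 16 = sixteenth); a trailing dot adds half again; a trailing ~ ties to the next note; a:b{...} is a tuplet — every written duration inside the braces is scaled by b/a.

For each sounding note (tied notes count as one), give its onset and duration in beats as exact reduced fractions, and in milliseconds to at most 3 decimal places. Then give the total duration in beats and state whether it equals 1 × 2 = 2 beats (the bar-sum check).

1) 0.0ms=0b +365.854ms=1b
2) 365.854ms=1b +365.854ms=1b
Σ=2b of 2 (164bpm 2/4) — PASS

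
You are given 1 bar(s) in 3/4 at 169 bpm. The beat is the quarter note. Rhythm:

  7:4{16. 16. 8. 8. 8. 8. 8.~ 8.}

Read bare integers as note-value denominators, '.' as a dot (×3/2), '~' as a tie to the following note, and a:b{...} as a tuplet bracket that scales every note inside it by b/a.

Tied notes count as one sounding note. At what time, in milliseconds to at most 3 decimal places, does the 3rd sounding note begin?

note 3 onset = 3/7b = 152.156ms

1. 0.0ms @ 0 + 76.078ms (3/14)
2. 76.078ms @ 3/14 + 76.078ms (3/14)
3. 152.156ms @ 3/7 + 152.156ms (3/7)
4. 304.311ms @ 6/7 + 152.156ms (3/7)
5. 456.467ms @ 9/7 + 152.156ms (3/7)
6. 608.622ms @ 12/7 + 152.156ms (3/7)
7. 760.778ms @ 15/7 + 304.311ms (6/7)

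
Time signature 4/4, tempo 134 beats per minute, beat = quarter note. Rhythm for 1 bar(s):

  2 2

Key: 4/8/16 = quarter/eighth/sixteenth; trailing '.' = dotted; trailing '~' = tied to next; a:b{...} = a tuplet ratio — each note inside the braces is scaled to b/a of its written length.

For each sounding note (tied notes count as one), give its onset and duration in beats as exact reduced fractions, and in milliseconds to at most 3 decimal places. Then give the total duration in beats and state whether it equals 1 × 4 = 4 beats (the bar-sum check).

1) 0.0ms=0b +895.522ms=2b
2) 895.522ms=2b +895.522ms=2b
Σ=4b of 4 (134bpm 4/4) — PASS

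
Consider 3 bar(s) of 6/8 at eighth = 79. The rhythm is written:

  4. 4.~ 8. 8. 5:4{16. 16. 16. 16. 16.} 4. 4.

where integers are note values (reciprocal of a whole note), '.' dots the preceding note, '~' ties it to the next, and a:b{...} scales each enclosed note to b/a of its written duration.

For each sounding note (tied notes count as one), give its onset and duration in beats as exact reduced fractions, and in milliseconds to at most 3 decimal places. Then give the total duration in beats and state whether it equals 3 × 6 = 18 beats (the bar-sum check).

1) 0.0ms=0b +2278.481ms=3b
2) 2278.481ms=3b +3417.722ms=9/2b
3) 5696.203ms=15/2b +1139.241ms=3/2b
4) 6835.443ms=9b +455.696ms=3/5b
5) 7291.139ms=48/5b +455.696ms=3/5b
6) 7746.835ms=51/5b +455.696ms=3/5b
7) 8202.532ms=54/5b +455.696ms=3/5b
8) 8658.228ms=57/5b +455.696ms=3/5b
9) 9113.924ms=12b +2278.481ms=3b
10) 11392.405ms=15b +2278.481ms=3b
Σ=18b of 18 (79bpm 6/8) — PASS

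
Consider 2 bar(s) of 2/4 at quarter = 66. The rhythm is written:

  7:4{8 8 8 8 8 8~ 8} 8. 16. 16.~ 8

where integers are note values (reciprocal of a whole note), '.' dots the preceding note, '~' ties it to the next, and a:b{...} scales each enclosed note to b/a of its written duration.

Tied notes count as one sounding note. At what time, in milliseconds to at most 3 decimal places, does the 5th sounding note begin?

1. 0.0ms @ 0 + 259.74ms (2/7)
2. 259.74ms @ 2/7 + 259.74ms (2/7)
3. 519.481ms @ 4/7 + 259.74ms (2/7)
4. 779.221ms @ 6/7 + 259.74ms (2/7)
5. 1038.961ms @ 8/7 + 259.74ms (2/7)
6. 1298.701ms @ 10/7 + 519.481ms (4/7)
7. 1818.182ms @ 2 + 681.818ms (3/4)
8. 2500.0ms @ 11/4 + 340.909ms (3/8)
9. 2840.909ms @ 25/8 + 795.455ms (7/8)

note 5 onset = 8/7b = 1038.961ms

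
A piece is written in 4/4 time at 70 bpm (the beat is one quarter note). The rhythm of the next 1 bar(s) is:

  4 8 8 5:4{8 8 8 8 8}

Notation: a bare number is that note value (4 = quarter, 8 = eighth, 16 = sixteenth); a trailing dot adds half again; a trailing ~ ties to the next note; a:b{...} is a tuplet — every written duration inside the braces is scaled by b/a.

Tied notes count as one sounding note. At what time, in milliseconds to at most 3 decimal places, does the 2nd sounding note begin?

note 2 onset = 1b = 857.143ms

1. 0.0ms @ 0 + 857.143ms (1)
2. 857.143ms @ 1 + 428.571ms (1/2)
3. 1285.714ms @ 3/2 + 428.571ms (1/2)
4. 1714.286ms @ 2 + 342.857ms (2/5)
5. 2057.143ms @ 12/5 + 342.857ms (2/5)
6. 2400.0ms @ 14/5 + 342.857ms (2/5)
7. 2742.857ms @ 16/5 + 342.857ms (2/5)
8. 3085.714ms @ 18/5 + 342.857ms (2/5)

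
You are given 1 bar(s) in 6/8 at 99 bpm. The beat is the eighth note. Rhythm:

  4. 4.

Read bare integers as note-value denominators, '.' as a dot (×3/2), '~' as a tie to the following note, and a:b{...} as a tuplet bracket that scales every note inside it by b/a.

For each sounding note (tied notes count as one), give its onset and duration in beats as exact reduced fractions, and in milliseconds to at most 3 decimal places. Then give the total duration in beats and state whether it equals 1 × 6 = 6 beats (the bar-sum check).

1) 0.0ms=0b +1818.182ms=3b
2) 1818.182ms=3b +1818.182ms=3b
Σ=6b of 6 (99bpm 6/8) — PASS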